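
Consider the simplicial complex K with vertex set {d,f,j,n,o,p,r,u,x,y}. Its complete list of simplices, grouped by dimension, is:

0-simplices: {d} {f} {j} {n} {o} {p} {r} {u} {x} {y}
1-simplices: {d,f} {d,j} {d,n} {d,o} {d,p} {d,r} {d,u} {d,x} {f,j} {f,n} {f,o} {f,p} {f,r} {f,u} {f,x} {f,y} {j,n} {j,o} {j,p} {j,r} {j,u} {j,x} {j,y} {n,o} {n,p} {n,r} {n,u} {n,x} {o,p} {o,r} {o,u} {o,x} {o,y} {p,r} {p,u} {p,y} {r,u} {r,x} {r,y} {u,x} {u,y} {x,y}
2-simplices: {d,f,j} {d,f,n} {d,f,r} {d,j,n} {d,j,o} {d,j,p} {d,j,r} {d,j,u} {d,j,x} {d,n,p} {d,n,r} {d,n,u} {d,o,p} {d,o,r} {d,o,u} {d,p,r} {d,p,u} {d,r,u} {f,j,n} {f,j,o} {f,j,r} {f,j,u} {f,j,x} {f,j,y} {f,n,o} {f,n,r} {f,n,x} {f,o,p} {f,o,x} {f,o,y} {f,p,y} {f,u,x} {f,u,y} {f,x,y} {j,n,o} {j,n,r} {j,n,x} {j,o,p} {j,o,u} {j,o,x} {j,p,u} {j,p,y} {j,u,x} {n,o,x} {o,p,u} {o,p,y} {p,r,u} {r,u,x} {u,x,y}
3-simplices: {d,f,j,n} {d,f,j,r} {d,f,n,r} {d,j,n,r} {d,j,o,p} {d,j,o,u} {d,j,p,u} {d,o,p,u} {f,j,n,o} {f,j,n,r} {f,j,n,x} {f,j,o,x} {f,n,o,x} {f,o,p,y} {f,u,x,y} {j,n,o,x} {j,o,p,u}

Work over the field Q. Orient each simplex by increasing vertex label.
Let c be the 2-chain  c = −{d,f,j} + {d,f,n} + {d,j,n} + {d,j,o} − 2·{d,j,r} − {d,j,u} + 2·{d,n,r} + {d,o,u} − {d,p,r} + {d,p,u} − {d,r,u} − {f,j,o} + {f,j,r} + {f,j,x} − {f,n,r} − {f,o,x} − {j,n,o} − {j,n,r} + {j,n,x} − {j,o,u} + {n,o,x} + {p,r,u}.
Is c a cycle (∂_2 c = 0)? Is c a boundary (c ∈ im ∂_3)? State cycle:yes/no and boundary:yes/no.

n_0=10 n_1=42 n_2=49 n_3=17  [Q]
∂1: piv[df,dj,dn,do,dp,dr,du,dx,fy] rk=9  ker:fj,fn,fo,fp,fr,fu,fx,jn,jo,jp,jr,ju,jx,jy,no,np,nr,nu,nx,op,or,ou,ox,oy,pr,pu,py,ru,rx,ry,ux,uy,xy
∂2: piv[dfj,dfn,dfr,djn,djo,djp,djr,dju,djx,dnp,dnr,dnu,dop,dor,dou,dpr,dpu,dru,fjo,fju,fjx,fjy,fno,fnx,fop,fox,foy,fpy,fux,fuy,fxy,rux] rk=32  ker:fjn,fjr,fnr,jno,jnr,jnx,jop,jou,jox,jpu,jpy,jux,nox,opu,opy,pru,uxy
∂3: piv[dfjn,dfjr,dfnr,djnr,djop,djou,djpu,dopu,fjno,fjnx,fjox,fnox,fopy,fuxy] rk=14  ker:fjnr,jnox,jopu
∂2c = 0
c vs im∂3: residual ≠ 0 ⇒ not boundary

cycle:yes boundary:no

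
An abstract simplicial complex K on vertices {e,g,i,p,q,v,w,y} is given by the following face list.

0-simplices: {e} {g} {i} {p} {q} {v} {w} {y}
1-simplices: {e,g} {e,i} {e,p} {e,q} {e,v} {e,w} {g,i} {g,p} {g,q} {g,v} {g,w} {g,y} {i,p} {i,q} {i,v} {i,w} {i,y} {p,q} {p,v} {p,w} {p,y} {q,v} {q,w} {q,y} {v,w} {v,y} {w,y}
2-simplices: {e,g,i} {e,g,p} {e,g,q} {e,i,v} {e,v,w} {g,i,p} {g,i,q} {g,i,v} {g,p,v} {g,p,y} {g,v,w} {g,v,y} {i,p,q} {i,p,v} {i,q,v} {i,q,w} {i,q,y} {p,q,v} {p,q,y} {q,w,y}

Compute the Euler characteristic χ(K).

n_0=8 n_1=27 n_2=20
χ=+8−27+20=1

χ(K)=1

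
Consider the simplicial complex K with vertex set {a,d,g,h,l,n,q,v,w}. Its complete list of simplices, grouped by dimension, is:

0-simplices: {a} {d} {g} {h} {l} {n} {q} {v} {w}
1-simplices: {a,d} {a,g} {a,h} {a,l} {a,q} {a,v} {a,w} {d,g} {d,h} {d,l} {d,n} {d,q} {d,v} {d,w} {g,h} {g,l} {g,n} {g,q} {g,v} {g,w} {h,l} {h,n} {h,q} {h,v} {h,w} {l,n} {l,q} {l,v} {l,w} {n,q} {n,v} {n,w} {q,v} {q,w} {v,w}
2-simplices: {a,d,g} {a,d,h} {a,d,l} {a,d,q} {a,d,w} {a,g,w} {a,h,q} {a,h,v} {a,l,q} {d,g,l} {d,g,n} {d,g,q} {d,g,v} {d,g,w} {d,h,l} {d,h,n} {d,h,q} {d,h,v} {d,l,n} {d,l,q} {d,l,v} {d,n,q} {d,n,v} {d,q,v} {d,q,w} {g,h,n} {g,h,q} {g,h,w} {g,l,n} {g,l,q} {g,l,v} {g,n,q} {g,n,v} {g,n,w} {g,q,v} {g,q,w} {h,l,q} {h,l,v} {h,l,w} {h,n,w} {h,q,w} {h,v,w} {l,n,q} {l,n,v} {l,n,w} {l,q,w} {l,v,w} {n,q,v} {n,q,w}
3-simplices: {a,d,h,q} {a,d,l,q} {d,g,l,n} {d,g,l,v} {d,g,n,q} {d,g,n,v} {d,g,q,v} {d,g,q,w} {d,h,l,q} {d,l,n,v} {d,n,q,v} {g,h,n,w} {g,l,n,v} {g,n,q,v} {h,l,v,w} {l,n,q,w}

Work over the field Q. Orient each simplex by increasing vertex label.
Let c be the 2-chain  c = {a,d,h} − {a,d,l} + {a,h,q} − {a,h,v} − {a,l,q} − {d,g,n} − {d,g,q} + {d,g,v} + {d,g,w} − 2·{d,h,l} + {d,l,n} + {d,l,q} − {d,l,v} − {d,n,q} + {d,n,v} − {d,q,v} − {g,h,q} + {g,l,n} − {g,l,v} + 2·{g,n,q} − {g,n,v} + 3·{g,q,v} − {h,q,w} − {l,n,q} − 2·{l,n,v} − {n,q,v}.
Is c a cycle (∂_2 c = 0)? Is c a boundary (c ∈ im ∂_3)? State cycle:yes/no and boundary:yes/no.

n_0=9 n_1=35 n_2=49 n_3=16  [Q]
∂1: piv[ad,ag,ah,al,aq,av,aw,dn] rk=8  ker:dg,dh,dl,dq,dv,dw,gh,gl,gn,gq,gv,gw,hl,hn,hq,hv,hw,ln,lq,lv,lw,nq,nv,nw,qv,qw,vw
∂2: piv[adg,adh,adl,adq,adw,agw,ahq,ahv,alq,dgl,dgn,dgq,dgv,dhl,dhn,dhv,dln,dlv,dnq,dnv,dqv,dqw,ghn,ghw,gnw,hlw,hvw] rk=27  ker:dgw,dhq,dlq,ghq,gln,glq,glv,gnq,gnv,gqv,gqw,hlq,hlv,hnw,hqw,lnq,lnv,lnw,lqw,lvw,nqv,nqw
∂3: piv[adhq,adlq,dgln,dglv,dgnq,dgnv,dgqv,dgqw,dhlq,dlnv,dnqv,ghnw,hlvw,lnqw] rk=14  ker:glnv,gnqv
∂2c = −{a,h} + {a,v} − {d,h} + 2·{d,l} − {d,w} − {g,h} − {g,n} + {g,q} + {g,w} − 2·{h,l} − {h,q} − {h,v} + {h,w} − {l,n} + {l,q} − {n,q} − {n,v} + {q,v} − {q,w}

cycle:no boundary:no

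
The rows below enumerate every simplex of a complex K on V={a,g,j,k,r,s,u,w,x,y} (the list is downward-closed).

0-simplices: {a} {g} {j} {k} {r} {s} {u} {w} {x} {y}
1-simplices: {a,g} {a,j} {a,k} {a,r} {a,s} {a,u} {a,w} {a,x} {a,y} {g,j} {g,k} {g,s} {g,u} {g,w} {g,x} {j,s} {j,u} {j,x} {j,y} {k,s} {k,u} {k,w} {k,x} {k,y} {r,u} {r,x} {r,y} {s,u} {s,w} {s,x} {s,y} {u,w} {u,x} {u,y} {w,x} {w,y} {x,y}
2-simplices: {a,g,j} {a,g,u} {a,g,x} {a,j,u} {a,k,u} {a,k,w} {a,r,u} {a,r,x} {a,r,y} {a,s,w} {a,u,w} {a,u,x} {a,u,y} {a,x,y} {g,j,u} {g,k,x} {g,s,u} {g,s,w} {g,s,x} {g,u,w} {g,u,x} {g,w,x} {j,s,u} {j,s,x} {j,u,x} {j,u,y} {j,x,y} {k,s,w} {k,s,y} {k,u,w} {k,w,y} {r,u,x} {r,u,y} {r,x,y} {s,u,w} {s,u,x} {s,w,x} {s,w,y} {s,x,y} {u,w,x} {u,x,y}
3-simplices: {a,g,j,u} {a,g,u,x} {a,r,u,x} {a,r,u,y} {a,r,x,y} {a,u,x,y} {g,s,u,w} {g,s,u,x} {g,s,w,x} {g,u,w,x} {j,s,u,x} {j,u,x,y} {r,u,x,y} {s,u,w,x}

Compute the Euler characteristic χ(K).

χ(K)=0

n_0=10 n_1=37 n_2=41 n_3=14
χ=+10−37+41−14=0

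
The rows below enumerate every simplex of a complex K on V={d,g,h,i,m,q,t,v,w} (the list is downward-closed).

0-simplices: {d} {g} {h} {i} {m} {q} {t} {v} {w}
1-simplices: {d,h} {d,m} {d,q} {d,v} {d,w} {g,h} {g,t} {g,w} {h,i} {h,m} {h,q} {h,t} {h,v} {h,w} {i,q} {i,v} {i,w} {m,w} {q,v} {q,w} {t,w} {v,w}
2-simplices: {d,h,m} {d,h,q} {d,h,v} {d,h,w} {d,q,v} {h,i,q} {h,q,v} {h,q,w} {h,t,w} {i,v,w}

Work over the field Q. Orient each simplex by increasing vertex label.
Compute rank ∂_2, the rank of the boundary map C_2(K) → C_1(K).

n_0=9 n_1=22 n_2=10  [Q]
∂1: piv[dh,dm,dq,dv,dw,gh,gt,hi] rk=8  ker:gw,hm,hq,ht,hv,hw,iq,iv,iw,mw,qv,qw,tw,vw
∂2: piv[dhm,dhq,dhv,dhw,dqv,hiq,hqw,htw,ivw] rk=9  ker:hqv
rk∂_2=9

rank∂_2=9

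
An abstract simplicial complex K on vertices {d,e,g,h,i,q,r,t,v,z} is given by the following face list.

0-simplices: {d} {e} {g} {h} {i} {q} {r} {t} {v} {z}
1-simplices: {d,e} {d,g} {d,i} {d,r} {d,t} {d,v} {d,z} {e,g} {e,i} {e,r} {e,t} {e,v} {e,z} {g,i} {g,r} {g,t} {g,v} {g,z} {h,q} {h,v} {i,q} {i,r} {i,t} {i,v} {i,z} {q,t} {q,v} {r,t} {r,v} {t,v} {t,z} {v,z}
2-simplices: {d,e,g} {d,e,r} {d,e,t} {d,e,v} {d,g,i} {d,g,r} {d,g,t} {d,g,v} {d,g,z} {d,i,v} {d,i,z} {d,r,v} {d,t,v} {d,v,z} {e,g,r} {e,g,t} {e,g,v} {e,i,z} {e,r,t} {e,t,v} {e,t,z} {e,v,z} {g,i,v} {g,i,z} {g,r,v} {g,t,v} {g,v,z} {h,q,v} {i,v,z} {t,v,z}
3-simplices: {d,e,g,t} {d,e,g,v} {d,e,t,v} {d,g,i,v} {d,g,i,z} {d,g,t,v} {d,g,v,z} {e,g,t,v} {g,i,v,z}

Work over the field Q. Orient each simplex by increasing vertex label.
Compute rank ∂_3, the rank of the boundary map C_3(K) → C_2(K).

rank∂_3=8

n_0=10 n_1=32 n_2=30 n_3=9  [Q]
∂1: piv[de,dg,di,dr,dt,dv,dz,hq,hv] rk=9  ker:eg,ei,er,et,ev,ez,gi,gr,gt,gv,gz,iq,ir,it,iv,iz,qt,qv,rt,rv,tv,tz,vz
∂2: piv[deg,der,det,dev,dgi,dgr,dgt,dgv,dgz,div,diz,drv,dtv,dvz,eiz,ert,etz,evz,hqv] rk=19  ker:egr,egt,egv,etv,giv,giz,grv,gtv,gvz,ivz,tvz
∂3: piv[degt,degv,detv,dgiv,dgiz,dgtv,dgvz,givz] rk=8  ker:egtv
rk∂_3=8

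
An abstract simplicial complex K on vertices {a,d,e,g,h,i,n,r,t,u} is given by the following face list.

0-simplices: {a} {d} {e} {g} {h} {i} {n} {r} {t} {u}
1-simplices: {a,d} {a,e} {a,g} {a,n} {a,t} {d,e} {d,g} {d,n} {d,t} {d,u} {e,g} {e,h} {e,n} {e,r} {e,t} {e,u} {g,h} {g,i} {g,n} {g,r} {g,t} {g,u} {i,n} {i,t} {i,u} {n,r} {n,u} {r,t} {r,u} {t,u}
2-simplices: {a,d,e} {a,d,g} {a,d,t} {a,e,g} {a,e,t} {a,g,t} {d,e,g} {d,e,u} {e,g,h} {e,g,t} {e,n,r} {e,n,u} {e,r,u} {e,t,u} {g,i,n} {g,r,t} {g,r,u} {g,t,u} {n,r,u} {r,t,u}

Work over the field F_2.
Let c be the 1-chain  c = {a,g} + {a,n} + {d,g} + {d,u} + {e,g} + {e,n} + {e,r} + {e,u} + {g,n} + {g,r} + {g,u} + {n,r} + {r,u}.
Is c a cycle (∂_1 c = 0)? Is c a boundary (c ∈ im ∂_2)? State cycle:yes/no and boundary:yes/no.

n_0=10 n_1=30 n_2=20  [Z2]
∂1: piv[ad,ae,ag,an,at,du,eh,er,gi] rk=9  ker:de,dg,dn,dt,eg,en,et,eu,gh,gn,gr,gt,gu,in,it,iu,nr,nu,rt,ru,tu
∂2: piv[ade,adg,adt,aeg,aet,agt,deu,egh,enr,enu,eru,etu,gin,grt,gru,gtu] rk=16  ker:deg,egt,nru,rtu
∂1c = 0
c vs im∂2: residual ≠ 0 ⇒ not boundary

cycle:yes boundary:no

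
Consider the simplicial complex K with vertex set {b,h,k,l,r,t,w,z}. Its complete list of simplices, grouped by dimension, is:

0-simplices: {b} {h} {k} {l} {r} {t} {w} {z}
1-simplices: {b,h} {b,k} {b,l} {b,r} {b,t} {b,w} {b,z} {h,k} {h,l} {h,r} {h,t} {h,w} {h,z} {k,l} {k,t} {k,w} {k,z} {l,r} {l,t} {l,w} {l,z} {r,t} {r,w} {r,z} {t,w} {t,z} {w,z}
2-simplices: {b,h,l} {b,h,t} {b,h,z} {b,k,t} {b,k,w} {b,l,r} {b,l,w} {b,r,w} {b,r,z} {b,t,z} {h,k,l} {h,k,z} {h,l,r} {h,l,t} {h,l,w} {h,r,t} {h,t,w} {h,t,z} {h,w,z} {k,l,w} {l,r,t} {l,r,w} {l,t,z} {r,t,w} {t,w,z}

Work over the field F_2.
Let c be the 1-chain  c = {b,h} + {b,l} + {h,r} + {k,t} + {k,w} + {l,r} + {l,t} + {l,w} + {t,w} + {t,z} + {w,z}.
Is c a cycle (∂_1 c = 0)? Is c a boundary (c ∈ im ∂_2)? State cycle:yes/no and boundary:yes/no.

cycle:yes boundary:yes

n_0=8 n_1=27 n_2=25  [Z2]
∂1: piv[bh,bk,bl,br,bt,bw,bz] rk=7  ker:hk,hl,hr,ht,hw,hz,kl,kt,kw,kz,lr,lt,lw,lz,rt,rw,rz,tw,tz,wz
∂2: piv[bhl,bht,bhz,bkt,bkw,blr,blw,brw,brz,btz,hkl,hkz,hlr,hlt,hlw,hrt,htw,hwz,klw,ltz] rk=20  ker:htz,lrt,lrw,rtw,twz
∂1c = 0
c vs im∂2: reduces to 0 ⇒ boundary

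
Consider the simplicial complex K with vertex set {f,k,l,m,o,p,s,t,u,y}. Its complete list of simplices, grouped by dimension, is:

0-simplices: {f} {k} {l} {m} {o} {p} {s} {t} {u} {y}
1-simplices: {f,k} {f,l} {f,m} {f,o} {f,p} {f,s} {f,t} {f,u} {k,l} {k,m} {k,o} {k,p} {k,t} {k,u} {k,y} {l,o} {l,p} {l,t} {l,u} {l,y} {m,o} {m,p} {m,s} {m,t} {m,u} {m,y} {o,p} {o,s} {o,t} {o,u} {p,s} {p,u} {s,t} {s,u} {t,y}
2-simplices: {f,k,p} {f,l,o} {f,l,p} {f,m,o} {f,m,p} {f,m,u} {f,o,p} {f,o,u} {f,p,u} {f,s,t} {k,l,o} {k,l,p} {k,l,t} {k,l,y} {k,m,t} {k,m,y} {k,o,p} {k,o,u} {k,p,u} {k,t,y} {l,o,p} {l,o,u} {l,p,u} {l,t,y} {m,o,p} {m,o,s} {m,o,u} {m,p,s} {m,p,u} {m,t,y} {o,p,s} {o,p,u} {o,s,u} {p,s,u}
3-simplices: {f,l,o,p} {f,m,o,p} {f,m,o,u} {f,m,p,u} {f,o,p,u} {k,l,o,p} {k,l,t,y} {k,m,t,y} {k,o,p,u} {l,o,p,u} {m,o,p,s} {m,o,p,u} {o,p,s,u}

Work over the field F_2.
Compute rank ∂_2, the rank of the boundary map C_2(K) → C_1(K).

n_0=10 n_1=35 n_2=34 n_3=13  [Z2]
∂1: piv[fk,fl,fm,fo,fp,fs,ft,fu,ky] rk=9  ker:kl,km,ko,kp,kt,ku,lo,lp,lt,lu,ly,mo,mp,ms,mt,mu,my,op,os,ot,ou,ps,pu,st,su,ty
∂2: piv[fkp,flo,flp,fmo,fmp,fmu,fop,fou,fpu,fst,klo,klp,klt,kly,kmt,kmy,kou,kty,lou,mos,mps,osu] rk=22  ker:kop,kpu,lop,lpu,lty,mop,mou,mpu,mty,ops,opu,psu
∂3: piv[flop,fmop,fmou,fmpu,fopu,klop,klty,kmty,kopu,lopu,mops,opsu] rk=12  ker:mopu
rk∂_2=22

rank∂_2=22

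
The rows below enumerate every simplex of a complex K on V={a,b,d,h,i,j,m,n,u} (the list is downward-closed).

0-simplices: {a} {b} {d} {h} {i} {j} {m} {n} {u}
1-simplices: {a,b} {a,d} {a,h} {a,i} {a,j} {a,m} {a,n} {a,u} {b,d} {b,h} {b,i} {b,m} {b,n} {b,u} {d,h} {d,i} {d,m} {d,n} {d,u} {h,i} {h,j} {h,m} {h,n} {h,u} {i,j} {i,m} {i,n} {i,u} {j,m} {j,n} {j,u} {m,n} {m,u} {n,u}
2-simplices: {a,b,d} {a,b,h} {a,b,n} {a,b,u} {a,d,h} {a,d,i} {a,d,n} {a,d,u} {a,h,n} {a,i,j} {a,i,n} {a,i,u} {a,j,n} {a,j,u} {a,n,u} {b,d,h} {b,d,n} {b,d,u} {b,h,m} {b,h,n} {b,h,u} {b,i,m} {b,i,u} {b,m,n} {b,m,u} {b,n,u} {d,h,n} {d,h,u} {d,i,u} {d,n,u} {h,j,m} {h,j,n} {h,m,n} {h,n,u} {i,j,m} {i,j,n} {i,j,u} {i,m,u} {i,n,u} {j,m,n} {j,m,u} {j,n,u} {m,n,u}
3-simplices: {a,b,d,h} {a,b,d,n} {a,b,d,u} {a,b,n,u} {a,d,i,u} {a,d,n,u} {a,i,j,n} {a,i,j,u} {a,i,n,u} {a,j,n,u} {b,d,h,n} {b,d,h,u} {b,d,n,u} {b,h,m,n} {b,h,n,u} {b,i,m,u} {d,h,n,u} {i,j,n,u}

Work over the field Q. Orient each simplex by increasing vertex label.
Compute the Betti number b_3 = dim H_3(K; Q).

n_0=9 n_1=34 n_2=43 n_3=18  [Q]
∂1: piv[ab,ad,ah,ai,aj,am,an,au] rk=8  ker:bd,bh,bi,bm,bn,bu,dh,di,dm,dn,du,hi,hj,hm,hn,hu,ij,im,in,iu,jm,jn,ju,mn,mu,nu
∂2: piv[abd,abh,abn,abu,adh,adi,adn,adu,ahn,aij,ain,aiu,ajn,aju,anu,bhm,bhu,bim,biu,bmn,bmu,hjm,hjn] rk=23  ker:bdh,bdn,bdu,bhn,bnu,dhn,dhu,diu,dnu,hmn,hnu,ijm,ijn,iju,imu,inu,jmn,jmu,jnu,mnu
∂3: piv[abdh,abdn,abdu,abnu,adiu,adnu,aijn,aiju,ainu,ajnu,bdhn,bdhu,bhmn,bhnu,bimu] rk=15  ker:bdnu,dhnu,ijnu
b_3=(18−15)−0=3

b_3=3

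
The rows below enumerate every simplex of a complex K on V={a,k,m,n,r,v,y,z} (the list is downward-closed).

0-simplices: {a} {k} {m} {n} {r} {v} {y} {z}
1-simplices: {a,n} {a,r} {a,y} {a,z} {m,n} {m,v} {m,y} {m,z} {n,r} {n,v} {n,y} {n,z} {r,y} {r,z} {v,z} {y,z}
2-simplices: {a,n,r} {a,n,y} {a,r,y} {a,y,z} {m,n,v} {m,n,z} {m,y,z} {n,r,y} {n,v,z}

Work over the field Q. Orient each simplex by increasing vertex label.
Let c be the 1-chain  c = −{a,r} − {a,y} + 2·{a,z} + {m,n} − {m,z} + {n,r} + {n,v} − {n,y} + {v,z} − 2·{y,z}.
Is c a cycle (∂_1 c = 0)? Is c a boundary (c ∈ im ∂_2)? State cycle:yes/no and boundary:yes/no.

cycle:yes boundary:yes

n_0=8 n_1=16 n_2=9  [Q]
∂1: piv[an,ar,ay,az,mn,mv] rk=6  ker:my,mz,nr,nv,ny,nz,ry,rz,vz,yz
∂2: piv[anr,any,ary,ayz,mnv,mnz,myz,nvz] rk=8  ker:nry
∂1c = 0
c vs im∂2: reduces to 0 ⇒ boundary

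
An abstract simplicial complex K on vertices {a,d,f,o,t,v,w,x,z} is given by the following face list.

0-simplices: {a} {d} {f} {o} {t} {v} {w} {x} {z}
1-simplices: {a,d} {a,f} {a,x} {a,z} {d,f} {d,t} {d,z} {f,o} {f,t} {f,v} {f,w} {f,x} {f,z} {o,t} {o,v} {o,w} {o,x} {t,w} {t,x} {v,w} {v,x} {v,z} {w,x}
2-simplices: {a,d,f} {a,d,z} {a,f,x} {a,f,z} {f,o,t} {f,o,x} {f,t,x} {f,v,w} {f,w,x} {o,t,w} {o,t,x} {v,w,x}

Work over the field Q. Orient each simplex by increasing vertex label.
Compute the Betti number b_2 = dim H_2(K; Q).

n_0=9 n_1=23 n_2=12  [Q]
∂1: piv[ad,af,ax,az,dt,fo,fv,fw] rk=8  ker:df,dz,ft,fx,fz,ot,ov,ow,ox,tw,tx,vw,vx,vz,wx
∂2: piv[adf,adz,afx,afz,fot,fox,ftx,fvw,fwx,otw,vwx] rk=11  ker:otx
b_2=(12−11)−0=1

b_2=1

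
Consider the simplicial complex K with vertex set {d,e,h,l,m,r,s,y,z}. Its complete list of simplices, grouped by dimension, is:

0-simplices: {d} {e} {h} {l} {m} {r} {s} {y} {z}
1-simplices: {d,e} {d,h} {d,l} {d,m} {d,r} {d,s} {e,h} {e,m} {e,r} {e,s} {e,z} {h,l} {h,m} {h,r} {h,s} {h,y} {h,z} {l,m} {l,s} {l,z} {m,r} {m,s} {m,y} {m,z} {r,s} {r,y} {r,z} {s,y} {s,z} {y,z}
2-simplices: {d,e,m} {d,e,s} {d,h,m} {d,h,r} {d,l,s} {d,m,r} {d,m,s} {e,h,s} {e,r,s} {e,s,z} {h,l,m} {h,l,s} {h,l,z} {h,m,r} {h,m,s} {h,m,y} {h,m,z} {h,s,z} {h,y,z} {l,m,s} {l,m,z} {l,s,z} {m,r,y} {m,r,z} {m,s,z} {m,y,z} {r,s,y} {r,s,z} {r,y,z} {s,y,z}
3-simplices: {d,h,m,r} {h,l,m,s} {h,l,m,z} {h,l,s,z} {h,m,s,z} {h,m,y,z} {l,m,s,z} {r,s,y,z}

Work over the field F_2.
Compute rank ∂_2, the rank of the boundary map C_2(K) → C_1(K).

rank∂_2=22

n_0=9 n_1=30 n_2=30 n_3=8  [Z2]
∂1: piv[de,dh,dl,dm,dr,ds,ez,hy] rk=8  ker:eh,em,er,es,hl,hm,hr,hs,hz,lm,ls,lz,mr,ms,my,mz,rs,ry,rz,sy,sz,yz
∂2: piv[dem,des,dhm,dhr,dls,dmr,dms,ehs,ers,esz,hlm,hls,hlz,hms,hmy,hmz,hsz,hyz,mry,mrz,rsy,rsz] rk=22  ker:hmr,lms,lmz,lsz,msz,myz,ryz,syz
∂3: piv[dhmr,hlms,hlmz,hlsz,hmsz,hmyz,rsyz] rk=7  ker:lmsz
rk∂_2=22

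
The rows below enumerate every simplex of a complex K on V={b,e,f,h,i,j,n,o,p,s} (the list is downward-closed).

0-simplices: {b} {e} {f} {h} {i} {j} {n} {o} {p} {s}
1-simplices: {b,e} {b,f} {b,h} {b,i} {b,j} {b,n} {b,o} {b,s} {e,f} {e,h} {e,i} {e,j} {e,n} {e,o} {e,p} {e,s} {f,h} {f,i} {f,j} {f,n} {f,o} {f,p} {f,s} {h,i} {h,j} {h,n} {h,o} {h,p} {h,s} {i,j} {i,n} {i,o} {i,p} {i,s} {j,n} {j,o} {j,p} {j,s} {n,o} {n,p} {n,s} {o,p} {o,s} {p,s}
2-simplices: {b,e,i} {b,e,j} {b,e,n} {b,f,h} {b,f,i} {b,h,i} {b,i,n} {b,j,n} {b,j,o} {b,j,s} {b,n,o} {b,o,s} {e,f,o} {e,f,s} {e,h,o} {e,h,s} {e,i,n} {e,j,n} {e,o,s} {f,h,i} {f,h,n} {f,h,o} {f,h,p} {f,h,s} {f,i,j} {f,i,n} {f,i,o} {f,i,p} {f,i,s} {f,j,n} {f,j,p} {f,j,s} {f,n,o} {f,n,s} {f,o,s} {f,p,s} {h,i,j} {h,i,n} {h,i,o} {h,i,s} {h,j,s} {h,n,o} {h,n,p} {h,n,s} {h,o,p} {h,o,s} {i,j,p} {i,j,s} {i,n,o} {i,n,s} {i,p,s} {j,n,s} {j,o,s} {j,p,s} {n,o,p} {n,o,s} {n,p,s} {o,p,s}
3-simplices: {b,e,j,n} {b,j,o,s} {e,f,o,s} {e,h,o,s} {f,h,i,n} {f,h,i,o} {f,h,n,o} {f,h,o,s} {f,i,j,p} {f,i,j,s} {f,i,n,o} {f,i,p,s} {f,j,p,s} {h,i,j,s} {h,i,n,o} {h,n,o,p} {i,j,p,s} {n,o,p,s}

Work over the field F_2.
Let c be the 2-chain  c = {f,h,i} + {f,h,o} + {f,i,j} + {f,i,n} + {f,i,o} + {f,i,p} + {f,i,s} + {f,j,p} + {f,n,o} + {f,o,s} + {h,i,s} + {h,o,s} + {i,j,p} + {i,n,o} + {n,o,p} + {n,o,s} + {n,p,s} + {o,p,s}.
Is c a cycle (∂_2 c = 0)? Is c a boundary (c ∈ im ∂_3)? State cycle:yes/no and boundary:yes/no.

cycle:yes boundary:no

n_0=10 n_1=44 n_2=58 n_3=18  [Z2]
∂1: piv[be,bf,bh,bi,bj,bn,bo,bs,ep] rk=9  ker:ef,eh,ei,ej,en,eo,es,fh,fi,fj,fn,fo,fp,fs,hi,hj,hn,ho,hp,hs,ij,in,io,ip,is,jn,jo,jp,js,no,np,ns,op,os,ps
∂2: piv[bei,bej,ben,bfh,bfi,bhi,bin,bjn,bjo,bjs,bno,bos,efo,efs,eho,ehs,eos,fhn,fho,fhp,fij,fin,fio,fip,fis,fjn,fjp,fjs,fns,fps,hij,hnp,hop] rk=33  ker:ein,ejn,fhi,fhs,fno,fos,hin,hio,his,hjs,hno,hns,hos,ijp,ijs,ino,ins,ips,jns,jos,jps,nop,nos,nps,ops
∂3: piv[bejn,bjos,efos,ehos,fhin,fhio,fhno,fhos,fijp,fijs,fino,fips,fjps,hijs,hnop,nops] rk=16  ker:hino,ijps
∂2c = 0
c vs im∂3: residual ≠ 0 ⇒ not boundary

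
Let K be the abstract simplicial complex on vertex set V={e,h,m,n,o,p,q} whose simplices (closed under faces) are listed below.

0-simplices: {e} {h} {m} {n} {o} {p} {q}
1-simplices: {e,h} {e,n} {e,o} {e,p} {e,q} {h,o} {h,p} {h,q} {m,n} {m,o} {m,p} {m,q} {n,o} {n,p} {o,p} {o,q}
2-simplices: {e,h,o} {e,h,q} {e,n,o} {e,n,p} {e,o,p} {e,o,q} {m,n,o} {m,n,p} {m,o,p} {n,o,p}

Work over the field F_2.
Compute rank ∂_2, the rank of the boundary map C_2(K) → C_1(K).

n_0=7 n_1=16 n_2=10  [Z2]
∂1: piv[eh,en,eo,ep,eq,mn] rk=6  ker:ho,hp,hq,mo,mp,mq,no,np,op,oq
∂2: piv[eho,ehq,eno,enp,eop,eoq,mno,mnp] rk=8  ker:mop,nop
rk∂_2=8

rank∂_2=8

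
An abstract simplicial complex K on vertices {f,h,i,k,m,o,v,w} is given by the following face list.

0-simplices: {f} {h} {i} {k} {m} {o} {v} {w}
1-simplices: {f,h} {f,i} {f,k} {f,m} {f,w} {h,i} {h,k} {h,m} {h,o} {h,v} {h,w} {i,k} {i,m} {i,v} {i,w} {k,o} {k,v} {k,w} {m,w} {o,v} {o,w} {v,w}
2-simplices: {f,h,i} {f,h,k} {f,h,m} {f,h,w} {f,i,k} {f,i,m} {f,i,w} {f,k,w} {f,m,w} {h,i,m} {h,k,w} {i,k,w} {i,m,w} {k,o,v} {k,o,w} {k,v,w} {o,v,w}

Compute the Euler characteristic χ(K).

χ(K)=3

n_0=8 n_1=22 n_2=17
χ=+8−22+17=3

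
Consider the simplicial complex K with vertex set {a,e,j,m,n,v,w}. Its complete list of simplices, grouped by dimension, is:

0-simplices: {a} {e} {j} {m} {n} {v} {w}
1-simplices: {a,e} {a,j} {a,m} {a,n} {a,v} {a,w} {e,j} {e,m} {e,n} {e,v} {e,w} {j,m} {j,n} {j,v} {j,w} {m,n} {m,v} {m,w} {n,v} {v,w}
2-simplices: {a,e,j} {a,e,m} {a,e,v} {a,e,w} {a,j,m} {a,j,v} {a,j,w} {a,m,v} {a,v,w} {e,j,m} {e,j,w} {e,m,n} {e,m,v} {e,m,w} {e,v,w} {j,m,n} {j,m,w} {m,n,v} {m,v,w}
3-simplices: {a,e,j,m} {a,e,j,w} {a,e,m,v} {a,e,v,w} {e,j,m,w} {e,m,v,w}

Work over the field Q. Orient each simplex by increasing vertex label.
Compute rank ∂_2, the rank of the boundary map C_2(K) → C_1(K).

n_0=7 n_1=20 n_2=19 n_3=6  [Q]
∂1: piv[ae,aj,am,an,av,aw] rk=6  ker:ej,em,en,ev,ew,jm,jn,jv,jw,mn,mv,mw,nv,vw
∂2: piv[aej,aem,aev,aew,ajm,ajv,ajw,amv,avw,emn,emw,jmn,mnv] rk=13  ker:ejm,ejw,emv,evw,jmw,mvw
∂3: piv[aejm,aejw,aemv,aevw,ejmw,emvw] rk=6
rk∂_2=13

rank∂_2=13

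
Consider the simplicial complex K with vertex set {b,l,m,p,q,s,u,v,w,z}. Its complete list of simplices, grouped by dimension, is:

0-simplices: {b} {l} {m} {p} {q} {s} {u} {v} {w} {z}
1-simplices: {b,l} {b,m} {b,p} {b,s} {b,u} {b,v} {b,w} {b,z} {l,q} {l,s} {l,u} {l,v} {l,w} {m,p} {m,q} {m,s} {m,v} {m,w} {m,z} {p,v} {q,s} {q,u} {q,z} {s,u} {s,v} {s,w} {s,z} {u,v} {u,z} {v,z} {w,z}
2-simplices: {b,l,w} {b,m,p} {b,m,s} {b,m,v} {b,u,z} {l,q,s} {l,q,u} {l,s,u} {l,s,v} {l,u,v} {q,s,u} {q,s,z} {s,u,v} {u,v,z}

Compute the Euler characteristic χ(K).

n_0=10 n_1=31 n_2=14
χ=+10−31+14=-7

χ(K)=-7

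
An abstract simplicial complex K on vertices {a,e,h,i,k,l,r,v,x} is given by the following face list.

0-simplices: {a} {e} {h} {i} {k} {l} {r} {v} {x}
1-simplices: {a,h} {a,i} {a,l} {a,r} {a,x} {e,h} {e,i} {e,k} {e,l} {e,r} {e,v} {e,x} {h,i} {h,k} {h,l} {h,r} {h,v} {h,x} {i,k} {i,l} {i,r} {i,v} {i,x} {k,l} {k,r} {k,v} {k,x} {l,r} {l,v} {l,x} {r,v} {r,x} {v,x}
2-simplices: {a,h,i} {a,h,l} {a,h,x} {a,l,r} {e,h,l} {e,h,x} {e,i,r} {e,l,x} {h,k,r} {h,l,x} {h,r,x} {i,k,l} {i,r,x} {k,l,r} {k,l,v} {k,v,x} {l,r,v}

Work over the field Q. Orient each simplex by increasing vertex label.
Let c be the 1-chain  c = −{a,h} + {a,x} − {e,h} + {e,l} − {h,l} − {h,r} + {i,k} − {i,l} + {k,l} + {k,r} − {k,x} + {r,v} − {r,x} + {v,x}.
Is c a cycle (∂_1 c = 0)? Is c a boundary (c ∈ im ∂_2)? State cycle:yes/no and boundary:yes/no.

cycle:yes boundary:yes

n_0=9 n_1=33 n_2=17  [Q]
∂1: piv[ah,ai,al,ar,ax,eh,ek,ev] rk=8  ker:ei,el,er,ex,hi,hk,hl,hr,hv,hx,ik,il,ir,iv,ix,kl,kr,kv,kx,lr,lv,lx,rv,rx,vx
∂2: piv[ahi,ahl,ahx,alr,ehl,ehx,eir,elx,hkr,hrx,ikl,irx,klr,klv,kvx,lrv] rk=16  ker:hlx
∂1c = 0
c vs im∂2: reduces to 0 ⇒ boundary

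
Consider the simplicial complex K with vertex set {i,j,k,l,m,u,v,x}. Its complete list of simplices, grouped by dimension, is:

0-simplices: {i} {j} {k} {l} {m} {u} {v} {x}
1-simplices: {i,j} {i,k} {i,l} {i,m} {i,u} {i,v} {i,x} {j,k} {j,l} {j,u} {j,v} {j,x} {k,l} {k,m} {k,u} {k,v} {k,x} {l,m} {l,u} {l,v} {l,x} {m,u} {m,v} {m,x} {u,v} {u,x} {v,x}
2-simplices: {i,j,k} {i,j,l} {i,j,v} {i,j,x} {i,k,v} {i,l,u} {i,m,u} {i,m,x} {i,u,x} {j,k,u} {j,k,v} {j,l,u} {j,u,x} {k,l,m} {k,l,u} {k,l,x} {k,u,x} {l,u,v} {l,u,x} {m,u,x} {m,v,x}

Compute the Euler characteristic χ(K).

χ(K)=2

n_0=8 n_1=27 n_2=21
χ=+8−27+21=2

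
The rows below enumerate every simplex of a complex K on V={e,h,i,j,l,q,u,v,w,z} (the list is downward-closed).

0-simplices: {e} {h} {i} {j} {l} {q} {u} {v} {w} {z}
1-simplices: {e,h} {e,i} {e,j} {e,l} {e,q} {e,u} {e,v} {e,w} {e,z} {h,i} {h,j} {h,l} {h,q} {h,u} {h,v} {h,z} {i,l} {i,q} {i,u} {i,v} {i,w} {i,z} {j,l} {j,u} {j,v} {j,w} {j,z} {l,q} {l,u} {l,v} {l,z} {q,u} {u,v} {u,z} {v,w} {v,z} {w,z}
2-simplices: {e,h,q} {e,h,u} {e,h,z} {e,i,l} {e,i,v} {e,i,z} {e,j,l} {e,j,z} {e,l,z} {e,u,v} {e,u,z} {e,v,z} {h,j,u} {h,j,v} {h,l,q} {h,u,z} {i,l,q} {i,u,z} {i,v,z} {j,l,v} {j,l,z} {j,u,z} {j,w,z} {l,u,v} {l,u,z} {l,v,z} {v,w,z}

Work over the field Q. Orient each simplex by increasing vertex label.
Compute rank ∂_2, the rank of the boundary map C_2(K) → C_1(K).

n_0=10 n_1=37 n_2=27  [Q]
∂1: piv[eh,ei,ej,el,eq,eu,ev,ew,ez] rk=9  ker:hi,hj,hl,hq,hu,hv,hz,il,iq,iu,iv,iw,iz,jl,ju,jv,jw,jz,lq,lu,lv,lz,qu,uv,uz,vw,vz,wz
∂2: piv[ehq,ehu,ehz,eil,eiv,eiz,ejl,ejz,elz,euv,euz,evz,hju,hjv,hlq,ilq,iuz,jlv,juz,jwz,luv,luz,vwz] rk=23  ker:huz,ivz,jlz,lvz
rk∂_2=23

rank∂_2=23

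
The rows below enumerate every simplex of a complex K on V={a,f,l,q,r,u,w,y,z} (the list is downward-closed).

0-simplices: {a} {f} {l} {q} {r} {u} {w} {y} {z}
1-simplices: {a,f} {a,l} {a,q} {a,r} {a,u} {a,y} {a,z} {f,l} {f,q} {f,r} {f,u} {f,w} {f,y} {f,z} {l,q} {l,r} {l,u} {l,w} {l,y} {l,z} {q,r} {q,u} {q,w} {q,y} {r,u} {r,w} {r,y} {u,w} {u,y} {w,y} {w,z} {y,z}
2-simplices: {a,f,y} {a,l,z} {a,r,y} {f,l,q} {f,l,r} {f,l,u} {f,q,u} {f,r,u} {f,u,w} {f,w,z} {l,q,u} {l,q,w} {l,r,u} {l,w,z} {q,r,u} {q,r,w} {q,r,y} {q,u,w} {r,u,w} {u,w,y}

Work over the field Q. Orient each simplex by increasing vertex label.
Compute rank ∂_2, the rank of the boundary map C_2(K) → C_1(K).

rank∂_2=17

n_0=9 n_1=32 n_2=20  [Q]
∂1: piv[af,al,aq,ar,au,ay,az,fw] rk=8  ker:fl,fq,fr,fu,fy,fz,lq,lr,lu,lw,ly,lz,qr,qu,qw,qy,ru,rw,ry,uw,uy,wy,wz,yz
∂2: piv[afy,alz,ary,flq,flr,flu,fqu,fru,fuw,fwz,lqw,lwz,qru,qrw,qry,quw,uwy] rk=17  ker:lqu,lru,ruw
rk∂_2=17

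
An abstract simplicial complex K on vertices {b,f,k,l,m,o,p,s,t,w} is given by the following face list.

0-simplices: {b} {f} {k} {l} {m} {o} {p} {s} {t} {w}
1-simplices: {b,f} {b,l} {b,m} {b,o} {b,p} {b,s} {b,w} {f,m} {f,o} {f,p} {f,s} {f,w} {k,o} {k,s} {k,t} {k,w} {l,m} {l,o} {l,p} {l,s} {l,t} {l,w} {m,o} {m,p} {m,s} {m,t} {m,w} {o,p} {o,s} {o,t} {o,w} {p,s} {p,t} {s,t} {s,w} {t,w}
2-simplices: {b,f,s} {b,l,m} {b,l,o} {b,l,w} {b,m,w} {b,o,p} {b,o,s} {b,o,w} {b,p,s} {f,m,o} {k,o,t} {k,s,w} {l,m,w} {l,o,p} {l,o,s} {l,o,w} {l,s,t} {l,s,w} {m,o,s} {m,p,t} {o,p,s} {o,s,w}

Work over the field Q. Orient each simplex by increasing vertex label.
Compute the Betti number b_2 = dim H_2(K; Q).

n_0=10 n_1=36 n_2=22  [Q]
∂1: piv[bf,bl,bm,bo,bp,bs,bw,ko,kt] rk=9  ker:fm,fo,fp,fs,fw,ks,kw,lm,lo,lp,ls,lt,lw,mo,mp,ms,mt,mw,op,os,ot,ow,ps,pt,st,sw,tw
∂2: piv[bfs,blm,blo,blw,bmw,bop,bos,bow,bps,fmo,kot,ksw,lop,los,lst,lsw,mos,mpt] rk=18  ker:lmw,low,ops,osw
b_2=(22−18)−0=4

b_2=4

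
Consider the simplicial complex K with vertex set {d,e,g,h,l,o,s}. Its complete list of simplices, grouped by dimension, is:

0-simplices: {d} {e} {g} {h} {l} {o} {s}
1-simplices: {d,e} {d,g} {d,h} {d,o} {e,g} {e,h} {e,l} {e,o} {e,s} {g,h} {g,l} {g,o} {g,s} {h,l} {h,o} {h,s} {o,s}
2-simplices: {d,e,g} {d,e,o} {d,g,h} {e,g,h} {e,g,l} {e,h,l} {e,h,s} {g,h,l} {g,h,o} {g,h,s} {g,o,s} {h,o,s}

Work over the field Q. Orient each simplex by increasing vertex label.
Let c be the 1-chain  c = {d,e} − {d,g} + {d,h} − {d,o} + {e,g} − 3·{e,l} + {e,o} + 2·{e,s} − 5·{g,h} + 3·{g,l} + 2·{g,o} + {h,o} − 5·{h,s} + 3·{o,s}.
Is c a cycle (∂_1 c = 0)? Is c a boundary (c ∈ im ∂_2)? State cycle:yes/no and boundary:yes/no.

cycle:yes boundary:yes

n_0=7 n_1=17 n_2=12  [Q]
∂1: piv[de,dg,dh,do,el,es] rk=6  ker:eg,eh,eo,gh,gl,go,gs,hl,ho,hs,os
∂2: piv[deg,deo,dgh,egh,egl,ehl,ehs,gho,ghs,gos] rk=10  ker:ghl,hos
∂1c = 0
c vs im∂2: reduces to 0 ⇒ boundary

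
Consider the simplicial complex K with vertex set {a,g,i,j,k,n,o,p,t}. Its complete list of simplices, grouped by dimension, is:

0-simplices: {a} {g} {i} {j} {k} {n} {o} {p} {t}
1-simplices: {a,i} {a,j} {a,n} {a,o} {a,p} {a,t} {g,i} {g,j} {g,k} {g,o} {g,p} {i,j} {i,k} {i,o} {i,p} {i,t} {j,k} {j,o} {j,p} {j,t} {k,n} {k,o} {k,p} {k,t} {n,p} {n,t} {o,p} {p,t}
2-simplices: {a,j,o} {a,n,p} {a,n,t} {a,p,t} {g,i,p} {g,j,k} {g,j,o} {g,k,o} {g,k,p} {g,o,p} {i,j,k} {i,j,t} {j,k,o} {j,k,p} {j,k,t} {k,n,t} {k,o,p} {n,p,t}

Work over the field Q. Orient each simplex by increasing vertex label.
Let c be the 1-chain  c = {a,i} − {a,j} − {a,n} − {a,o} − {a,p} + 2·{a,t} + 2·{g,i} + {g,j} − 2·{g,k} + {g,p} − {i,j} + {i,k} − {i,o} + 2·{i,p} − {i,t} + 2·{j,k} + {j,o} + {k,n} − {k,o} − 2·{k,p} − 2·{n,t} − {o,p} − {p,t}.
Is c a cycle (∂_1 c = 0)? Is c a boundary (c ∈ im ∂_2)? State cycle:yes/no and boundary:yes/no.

n_0=9 n_1=28 n_2=18  [Q]
∂1: piv[ai,aj,an,ao,ap,at,gi,gk] rk=8  ker:gj,go,gp,ij,ik,io,ip,it,jk,jo,jp,jt,kn,ko,kp,kt,np,nt,op,pt
∂2: piv[ajo,anp,ant,apt,gip,gjk,gjo,gko,gkp,gop,ijk,ijt,jkp,jkt,knt] rk=15  ker:jko,kop,npt
∂1c = {a} − 2·{g} + 3·{i} − 4·{j} + 3·{k} + 2·{n} − {o} − 2·{t}

cycle:no boundary:no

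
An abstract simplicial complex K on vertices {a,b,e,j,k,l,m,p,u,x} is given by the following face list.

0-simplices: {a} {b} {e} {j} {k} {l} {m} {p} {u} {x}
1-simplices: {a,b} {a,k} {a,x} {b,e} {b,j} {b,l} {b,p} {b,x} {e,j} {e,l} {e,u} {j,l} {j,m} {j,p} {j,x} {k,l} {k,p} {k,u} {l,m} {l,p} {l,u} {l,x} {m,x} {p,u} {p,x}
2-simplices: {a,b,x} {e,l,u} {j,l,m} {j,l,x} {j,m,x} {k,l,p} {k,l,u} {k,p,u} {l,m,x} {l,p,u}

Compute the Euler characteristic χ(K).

χ(K)=-5

n_0=10 n_1=25 n_2=10
χ=+10−25+10=-5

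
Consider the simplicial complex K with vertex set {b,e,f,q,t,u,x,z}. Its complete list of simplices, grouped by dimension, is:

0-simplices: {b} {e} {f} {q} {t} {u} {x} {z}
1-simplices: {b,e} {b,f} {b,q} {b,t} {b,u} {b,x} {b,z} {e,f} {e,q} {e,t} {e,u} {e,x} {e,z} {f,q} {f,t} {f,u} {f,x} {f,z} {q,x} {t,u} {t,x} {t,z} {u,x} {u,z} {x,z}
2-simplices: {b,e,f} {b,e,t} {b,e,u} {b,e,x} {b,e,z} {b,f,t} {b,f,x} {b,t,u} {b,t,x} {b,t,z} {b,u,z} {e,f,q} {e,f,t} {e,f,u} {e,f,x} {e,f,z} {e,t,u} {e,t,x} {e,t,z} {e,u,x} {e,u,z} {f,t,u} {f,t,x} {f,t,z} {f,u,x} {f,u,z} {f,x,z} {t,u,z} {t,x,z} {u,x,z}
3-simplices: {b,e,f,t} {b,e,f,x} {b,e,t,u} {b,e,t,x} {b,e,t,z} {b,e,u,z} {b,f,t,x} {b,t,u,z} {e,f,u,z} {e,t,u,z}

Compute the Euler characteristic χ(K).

χ(K)=3

n_0=8 n_1=25 n_2=30 n_3=10
χ=+8−25+30−10=3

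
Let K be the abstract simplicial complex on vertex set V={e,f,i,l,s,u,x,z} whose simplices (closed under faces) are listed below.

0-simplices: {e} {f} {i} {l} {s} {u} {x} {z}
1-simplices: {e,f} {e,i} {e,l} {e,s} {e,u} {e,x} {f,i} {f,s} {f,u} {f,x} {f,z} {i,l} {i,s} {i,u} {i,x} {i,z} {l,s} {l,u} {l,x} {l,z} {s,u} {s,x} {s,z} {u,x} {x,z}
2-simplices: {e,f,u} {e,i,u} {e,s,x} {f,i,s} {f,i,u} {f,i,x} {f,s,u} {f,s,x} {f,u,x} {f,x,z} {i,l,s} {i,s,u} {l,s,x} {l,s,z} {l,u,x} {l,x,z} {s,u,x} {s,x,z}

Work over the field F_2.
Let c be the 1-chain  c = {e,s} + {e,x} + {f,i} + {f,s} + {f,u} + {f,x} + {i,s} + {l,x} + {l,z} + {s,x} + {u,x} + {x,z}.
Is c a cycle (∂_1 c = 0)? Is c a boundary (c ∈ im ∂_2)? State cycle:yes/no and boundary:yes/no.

cycle:yes boundary:yes

n_0=8 n_1=25 n_2=18  [Z2]
∂1: piv[ef,ei,el,es,eu,ex,fz] rk=7  ker:fi,fs,fu,fx,il,is,iu,ix,iz,ls,lu,lx,lz,su,sx,sz,ux,xz
∂2: piv[efu,eiu,esx,fis,fiu,fix,fsu,fsx,fux,fxz,ils,lsx,lsz,lux,lxz] rk=15  ker:isu,sux,sxz
∂1c = 0
c vs im∂2: reduces to 0 ⇒ boundary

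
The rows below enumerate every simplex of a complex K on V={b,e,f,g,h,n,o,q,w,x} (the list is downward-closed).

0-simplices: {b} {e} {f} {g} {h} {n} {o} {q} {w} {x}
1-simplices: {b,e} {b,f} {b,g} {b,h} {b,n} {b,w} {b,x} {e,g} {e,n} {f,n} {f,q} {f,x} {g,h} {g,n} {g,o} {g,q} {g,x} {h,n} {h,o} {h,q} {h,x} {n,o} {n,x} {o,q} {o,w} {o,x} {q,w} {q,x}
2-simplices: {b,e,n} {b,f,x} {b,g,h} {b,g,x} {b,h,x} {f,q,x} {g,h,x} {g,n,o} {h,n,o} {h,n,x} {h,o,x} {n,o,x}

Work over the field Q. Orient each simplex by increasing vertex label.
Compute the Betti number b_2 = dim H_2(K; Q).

n_0=10 n_1=28 n_2=12  [Q]
∂1: piv[be,bf,bg,bh,bn,bw,bx,fq,go] rk=9  ker:eg,en,fn,fx,gh,gn,gq,gx,hn,ho,hq,hx,no,nx,oq,ow,ox,qw,qx
∂2: piv[ben,bfx,bgh,bgx,bhx,fqx,gno,hno,hnx,hox] rk=10  ker:ghx,nox
b_2=(12−10)−0=2

b_2=2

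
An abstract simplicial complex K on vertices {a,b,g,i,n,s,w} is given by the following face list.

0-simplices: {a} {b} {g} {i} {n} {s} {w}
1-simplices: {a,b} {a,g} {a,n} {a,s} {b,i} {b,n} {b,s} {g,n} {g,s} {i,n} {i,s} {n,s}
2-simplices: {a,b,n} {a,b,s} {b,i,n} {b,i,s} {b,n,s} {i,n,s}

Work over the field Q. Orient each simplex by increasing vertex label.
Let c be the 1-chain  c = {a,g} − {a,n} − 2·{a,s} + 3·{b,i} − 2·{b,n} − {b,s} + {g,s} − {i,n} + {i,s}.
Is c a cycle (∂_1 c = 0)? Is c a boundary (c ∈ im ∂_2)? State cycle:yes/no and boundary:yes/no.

n_0=7 n_1=12 n_2=6  [Q]
∂1: piv[ab,ag,an,as,bi] rk=5  ker:bn,bs,gn,gs,in,is,ns
∂2: piv[abn,abs,bin,bis,bns] rk=5  ker:ins
∂1c = 2·{a} + 3·{i} − 4·{n} − {s}

cycle:no boundary:no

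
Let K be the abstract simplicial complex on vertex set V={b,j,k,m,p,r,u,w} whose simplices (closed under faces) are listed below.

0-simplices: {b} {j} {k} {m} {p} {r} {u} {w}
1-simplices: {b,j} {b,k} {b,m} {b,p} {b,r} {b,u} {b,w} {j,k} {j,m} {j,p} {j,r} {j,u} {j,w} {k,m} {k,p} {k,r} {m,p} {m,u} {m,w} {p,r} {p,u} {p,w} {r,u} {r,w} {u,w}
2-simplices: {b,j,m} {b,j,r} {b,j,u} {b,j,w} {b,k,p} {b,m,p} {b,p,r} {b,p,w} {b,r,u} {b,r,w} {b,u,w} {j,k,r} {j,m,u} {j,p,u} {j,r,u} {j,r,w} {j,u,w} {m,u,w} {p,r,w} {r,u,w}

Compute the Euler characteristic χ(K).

n_0=8 n_1=25 n_2=20
χ=+8−25+20=3

χ(K)=3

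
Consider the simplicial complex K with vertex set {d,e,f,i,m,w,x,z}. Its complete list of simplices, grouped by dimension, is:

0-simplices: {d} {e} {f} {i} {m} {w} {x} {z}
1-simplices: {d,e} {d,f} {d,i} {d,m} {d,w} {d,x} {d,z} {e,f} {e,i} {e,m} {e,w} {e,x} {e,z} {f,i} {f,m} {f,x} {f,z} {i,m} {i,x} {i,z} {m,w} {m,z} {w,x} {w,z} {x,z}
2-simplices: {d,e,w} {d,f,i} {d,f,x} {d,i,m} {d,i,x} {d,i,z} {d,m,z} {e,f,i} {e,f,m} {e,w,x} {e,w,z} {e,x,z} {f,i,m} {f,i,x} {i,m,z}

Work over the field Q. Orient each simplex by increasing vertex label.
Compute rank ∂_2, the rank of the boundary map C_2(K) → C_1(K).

rank∂_2=13

n_0=8 n_1=25 n_2=15  [Q]
∂1: piv[de,df,di,dm,dw,dx,dz] rk=7  ker:ef,ei,em,ew,ex,ez,fi,fm,fx,fz,im,ix,iz,mw,mz,wx,wz,xz
∂2: piv[dew,dfi,dfx,dim,dix,diz,dmz,efi,efm,ewx,ewz,exz,fim] rk=13  ker:fix,imz
rk∂_2=13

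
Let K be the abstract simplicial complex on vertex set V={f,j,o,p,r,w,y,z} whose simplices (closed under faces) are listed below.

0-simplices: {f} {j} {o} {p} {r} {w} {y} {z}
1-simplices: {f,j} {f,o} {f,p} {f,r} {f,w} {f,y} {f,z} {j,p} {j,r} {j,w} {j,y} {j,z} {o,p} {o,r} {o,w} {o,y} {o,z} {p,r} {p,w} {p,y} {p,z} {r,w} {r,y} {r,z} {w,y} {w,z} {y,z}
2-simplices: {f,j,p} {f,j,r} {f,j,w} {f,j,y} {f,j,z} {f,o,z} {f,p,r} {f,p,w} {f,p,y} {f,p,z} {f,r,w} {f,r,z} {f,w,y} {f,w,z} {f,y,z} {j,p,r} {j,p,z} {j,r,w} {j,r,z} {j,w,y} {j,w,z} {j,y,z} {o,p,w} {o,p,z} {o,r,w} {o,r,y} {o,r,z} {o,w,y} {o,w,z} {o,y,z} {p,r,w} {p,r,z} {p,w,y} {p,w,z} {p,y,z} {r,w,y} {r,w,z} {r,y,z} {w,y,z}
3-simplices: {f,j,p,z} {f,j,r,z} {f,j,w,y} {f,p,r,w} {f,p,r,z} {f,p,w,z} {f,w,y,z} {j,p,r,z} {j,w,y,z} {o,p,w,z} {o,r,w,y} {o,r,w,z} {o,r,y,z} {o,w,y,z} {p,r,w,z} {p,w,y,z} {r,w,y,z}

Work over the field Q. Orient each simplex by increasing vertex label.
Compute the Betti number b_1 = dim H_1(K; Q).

b_1=0

n_0=8 n_1=27 n_2=39 n_3=17  [Q]
∂1: piv[fj,fo,fp,fr,fw,fy,fz] rk=7  ker:jp,jr,jw,jy,jz,op,or,ow,oy,oz,pr,pw,py,pz,rw,ry,rz,wy,wz,yz
∂2: piv[fjp,fjr,fjw,fjy,fjz,foz,fpr,fpw,fpy,fpz,frw,frz,fwy,fwz,fyz,opw,opz,orw,ory,owy] rk=20  ker:jpr,jpz,jrw,jrz,jwy,jwz,jyz,orz,owz,oyz,prw,prz,pwy,pwz,pyz,rwy,rwz,ryz,wyz
∂3: piv[fjpz,fjrz,fjwy,fprw,fprz,fpwz,fwyz,jprz,jwyz,opwz,orwy,orwz,oryz,owyz,prwz,pwyz] rk=16  ker:rwyz
b_1=(27−7)−20=0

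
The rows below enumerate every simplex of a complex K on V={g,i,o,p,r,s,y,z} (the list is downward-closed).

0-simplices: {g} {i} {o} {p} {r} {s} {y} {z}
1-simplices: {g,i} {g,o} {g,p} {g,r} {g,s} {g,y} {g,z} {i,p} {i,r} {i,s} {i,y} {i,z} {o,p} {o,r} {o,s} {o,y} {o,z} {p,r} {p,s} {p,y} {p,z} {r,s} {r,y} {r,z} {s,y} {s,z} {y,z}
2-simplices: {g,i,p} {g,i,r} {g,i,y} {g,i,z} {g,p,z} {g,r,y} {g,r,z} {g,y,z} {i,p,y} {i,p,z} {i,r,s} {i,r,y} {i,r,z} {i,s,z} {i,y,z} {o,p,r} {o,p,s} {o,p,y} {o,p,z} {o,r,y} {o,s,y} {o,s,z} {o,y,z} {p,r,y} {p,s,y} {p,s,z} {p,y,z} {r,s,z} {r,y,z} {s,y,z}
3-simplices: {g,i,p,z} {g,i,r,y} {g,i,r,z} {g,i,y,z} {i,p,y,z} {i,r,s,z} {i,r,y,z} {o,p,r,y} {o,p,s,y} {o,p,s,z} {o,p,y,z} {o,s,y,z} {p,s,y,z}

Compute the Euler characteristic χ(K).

n_0=8 n_1=27 n_2=30 n_3=13
χ=+8−27+30−13=-2

χ(K)=-2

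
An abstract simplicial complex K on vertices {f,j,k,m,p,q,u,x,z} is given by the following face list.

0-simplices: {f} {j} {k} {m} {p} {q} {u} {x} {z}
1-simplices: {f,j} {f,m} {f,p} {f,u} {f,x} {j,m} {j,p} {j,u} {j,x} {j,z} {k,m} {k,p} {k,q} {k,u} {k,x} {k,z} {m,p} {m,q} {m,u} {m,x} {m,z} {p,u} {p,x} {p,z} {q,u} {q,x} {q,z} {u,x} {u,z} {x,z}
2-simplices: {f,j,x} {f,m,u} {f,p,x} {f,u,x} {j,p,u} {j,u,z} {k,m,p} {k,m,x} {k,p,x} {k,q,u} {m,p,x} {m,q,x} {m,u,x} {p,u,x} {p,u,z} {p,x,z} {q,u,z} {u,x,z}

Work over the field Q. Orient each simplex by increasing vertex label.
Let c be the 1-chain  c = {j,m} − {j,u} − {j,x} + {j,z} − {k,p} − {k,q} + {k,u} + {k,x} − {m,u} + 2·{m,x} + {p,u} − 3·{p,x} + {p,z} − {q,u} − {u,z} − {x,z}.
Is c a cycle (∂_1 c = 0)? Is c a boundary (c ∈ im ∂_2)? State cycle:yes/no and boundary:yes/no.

cycle:yes boundary:no

n_0=9 n_1=30 n_2=18  [Q]
∂1: piv[fj,fm,fp,fu,fx,jz,km,kq] rk=8  ker:jm,jp,ju,jx,kp,ku,kx,kz,mp,mq,mu,mx,mz,pu,px,pz,qu,qx,qz,ux,uz,xz
∂2: piv[fjx,fmu,fpx,fux,jpu,juz,kmp,kmx,kpx,kqu,mqx,mux,pux,puz,pxz,quz] rk=16  ker:mpx,uxz
∂1c = 0
c vs im∂2: residual ≠ 0 ⇒ not boundary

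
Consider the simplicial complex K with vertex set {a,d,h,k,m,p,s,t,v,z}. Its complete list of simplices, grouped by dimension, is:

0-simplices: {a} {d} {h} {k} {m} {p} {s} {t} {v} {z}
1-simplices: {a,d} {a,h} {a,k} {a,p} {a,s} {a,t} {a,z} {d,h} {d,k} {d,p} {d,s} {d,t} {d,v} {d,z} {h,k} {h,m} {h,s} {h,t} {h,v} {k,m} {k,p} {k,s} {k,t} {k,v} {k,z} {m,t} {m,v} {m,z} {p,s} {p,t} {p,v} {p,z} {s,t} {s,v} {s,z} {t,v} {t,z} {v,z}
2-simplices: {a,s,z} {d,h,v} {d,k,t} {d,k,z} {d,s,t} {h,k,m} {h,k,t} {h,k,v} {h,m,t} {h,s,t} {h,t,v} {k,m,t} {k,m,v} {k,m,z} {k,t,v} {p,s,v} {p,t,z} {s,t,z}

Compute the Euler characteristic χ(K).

χ(K)=-10

n_0=10 n_1=38 n_2=18
χ=+10−38+18=-10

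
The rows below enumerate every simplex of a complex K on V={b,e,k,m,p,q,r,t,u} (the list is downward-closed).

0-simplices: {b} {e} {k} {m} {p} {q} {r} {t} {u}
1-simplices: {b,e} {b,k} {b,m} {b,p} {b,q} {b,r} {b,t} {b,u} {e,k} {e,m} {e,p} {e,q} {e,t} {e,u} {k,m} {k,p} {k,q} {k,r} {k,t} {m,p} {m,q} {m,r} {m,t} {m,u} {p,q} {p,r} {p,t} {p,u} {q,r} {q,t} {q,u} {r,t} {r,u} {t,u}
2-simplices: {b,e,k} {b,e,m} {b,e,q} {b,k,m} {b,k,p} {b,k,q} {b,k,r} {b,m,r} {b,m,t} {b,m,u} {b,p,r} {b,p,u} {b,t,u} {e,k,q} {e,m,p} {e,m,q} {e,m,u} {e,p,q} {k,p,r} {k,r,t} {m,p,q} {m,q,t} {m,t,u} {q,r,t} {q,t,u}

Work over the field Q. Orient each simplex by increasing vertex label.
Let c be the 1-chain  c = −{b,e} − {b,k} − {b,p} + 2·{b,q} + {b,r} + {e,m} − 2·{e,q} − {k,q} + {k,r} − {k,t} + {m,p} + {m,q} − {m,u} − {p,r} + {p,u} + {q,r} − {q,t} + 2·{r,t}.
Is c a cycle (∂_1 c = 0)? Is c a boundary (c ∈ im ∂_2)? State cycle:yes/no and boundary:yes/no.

cycle:yes boundary:no

n_0=9 n_1=34 n_2=25  [Q]
∂1: piv[be,bk,bm,bp,bq,br,bt,bu] rk=8  ker:ek,em,ep,eq,et,eu,km,kp,kq,kr,kt,mp,mq,mr,mt,mu,pq,pr,pt,pu,qr,qt,qu,rt,ru,tu
∂2: piv[bek,bem,beq,bkm,bkp,bkq,bkr,bmr,bmt,bmu,bpr,bpu,btu,emp,emq,emu,epq,krt,mqt,qrt,qtu] rk=21  ker:ekq,kpr,mpq,mtu
∂1c = 0
c vs im∂2: residual ≠ 0 ⇒ not boundary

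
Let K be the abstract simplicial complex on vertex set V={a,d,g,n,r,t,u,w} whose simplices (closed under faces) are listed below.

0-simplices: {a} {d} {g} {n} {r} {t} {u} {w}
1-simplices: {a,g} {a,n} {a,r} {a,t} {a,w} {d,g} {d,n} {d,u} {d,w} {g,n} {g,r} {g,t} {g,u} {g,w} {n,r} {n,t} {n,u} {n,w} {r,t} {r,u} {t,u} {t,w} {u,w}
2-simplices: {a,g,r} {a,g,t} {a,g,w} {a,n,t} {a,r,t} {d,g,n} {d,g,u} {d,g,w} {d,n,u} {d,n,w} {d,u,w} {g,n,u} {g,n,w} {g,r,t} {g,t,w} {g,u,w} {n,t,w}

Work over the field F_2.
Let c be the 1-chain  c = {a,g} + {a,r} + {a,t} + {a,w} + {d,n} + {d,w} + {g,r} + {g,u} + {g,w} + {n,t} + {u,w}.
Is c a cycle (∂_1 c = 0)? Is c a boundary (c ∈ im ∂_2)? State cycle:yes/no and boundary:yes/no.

cycle:yes boundary:yes

n_0=8 n_1=23 n_2=17  [Z2]
∂1: piv[ag,an,ar,at,aw,dg,du] rk=7  ker:dn,dw,gn,gr,gt,gu,gw,nr,nt,nu,nw,rt,ru,tu,tw,uw
∂2: piv[agr,agt,agw,ant,art,dgn,dgu,dgw,dnu,dnw,duw,gtw,ntw] rk=13  ker:gnu,gnw,grt,guw
∂1c = 0
c vs im∂2: reduces to 0 ⇒ boundary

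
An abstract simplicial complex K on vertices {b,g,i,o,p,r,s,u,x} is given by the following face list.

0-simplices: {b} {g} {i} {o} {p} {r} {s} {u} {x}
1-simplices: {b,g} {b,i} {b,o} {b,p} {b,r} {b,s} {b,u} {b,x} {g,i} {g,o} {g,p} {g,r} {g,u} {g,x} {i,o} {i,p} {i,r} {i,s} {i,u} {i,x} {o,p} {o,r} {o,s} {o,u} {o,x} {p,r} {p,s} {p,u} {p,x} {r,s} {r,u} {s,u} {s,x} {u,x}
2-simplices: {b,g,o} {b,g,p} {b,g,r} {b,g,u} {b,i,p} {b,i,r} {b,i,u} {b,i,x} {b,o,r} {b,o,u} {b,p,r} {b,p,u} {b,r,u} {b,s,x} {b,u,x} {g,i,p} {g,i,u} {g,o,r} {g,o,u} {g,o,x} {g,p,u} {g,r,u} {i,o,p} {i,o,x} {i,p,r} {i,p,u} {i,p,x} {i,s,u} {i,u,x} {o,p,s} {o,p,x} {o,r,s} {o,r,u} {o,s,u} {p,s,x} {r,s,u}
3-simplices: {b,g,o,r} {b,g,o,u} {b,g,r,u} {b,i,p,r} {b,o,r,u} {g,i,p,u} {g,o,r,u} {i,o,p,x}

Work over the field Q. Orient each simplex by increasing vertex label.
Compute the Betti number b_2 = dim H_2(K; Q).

n_0=9 n_1=34 n_2=36 n_3=8  [Q]
∂1: piv[bg,bi,bo,bp,br,bs,bu,bx] rk=8  ker:gi,go,gp,gr,gu,gx,io,ip,ir,is,iu,ix,op,or,os,ou,ox,pr,ps,pu,px,rs,ru,su,sx,ux
∂2: piv[bgo,bgp,bgr,bgu,bip,bir,biu,bix,bor,bou,bpr,bpu,bru,bsx,bux,gip,gox,iop,iox,ipx,isu,ops,ors,osu,psx] rk=25  ker:giu,gor,gou,gpu,gru,ipr,ipu,iux,opx,oru,rsu
∂3: piv[bgor,bgou,bgru,bipr,boru,gipu,iopx] rk=7  ker:goru
b_2=(36−25)−7=4

b_2=4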